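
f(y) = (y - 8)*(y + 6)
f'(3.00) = 4.00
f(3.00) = -45.00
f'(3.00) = 4.00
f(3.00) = -45.00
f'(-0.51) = -3.02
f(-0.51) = -46.72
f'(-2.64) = -7.28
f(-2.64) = -35.75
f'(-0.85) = -3.70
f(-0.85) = -45.58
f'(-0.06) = -2.12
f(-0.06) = -47.88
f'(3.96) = 5.92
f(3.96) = -40.24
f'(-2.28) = -6.56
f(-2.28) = -38.24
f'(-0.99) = -3.98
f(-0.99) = -45.04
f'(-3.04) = -8.08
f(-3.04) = -32.68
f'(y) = 2*y - 2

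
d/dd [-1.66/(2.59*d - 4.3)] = 4.2994/(2.59*d - 4.3)^2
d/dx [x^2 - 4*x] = 2*x - 4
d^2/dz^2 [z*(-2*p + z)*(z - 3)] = -4*p + 6*z - 6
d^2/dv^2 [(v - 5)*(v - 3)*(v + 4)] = 6*v - 8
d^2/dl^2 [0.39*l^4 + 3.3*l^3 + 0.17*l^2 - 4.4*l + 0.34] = 4.68*l^2 + 19.8*l + 0.34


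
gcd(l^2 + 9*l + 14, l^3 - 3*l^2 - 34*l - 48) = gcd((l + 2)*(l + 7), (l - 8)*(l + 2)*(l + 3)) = l + 2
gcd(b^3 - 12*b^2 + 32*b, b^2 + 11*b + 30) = 1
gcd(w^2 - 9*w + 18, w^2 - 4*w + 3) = w - 3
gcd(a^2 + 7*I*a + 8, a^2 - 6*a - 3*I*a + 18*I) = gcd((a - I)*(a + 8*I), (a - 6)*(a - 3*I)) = 1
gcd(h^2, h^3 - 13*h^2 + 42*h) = h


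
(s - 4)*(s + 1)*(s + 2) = s^3 - s^2 - 10*s - 8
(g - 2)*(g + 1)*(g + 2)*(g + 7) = g^4 + 8*g^3 + 3*g^2 - 32*g - 28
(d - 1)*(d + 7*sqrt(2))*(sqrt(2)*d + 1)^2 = 2*d^4 - 2*d^3 + 16*sqrt(2)*d^3 - 16*sqrt(2)*d^2 + 29*d^2 - 29*d + 7*sqrt(2)*d - 7*sqrt(2)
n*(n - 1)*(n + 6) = n^3 + 5*n^2 - 6*n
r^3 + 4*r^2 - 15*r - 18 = (r - 3)*(r + 1)*(r + 6)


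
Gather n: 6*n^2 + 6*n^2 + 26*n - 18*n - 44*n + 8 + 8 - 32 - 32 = 12*n^2 - 36*n - 48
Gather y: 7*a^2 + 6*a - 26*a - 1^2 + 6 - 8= 7*a^2 - 20*a - 3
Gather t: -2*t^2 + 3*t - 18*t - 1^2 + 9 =-2*t^2 - 15*t + 8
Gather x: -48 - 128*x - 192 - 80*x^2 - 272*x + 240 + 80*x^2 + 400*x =0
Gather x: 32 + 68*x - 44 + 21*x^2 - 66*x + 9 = 21*x^2 + 2*x - 3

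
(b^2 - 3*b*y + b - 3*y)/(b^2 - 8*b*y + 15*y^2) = (-b - 1)/(-b + 5*y)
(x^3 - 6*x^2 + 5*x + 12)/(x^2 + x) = x - 7 + 12/x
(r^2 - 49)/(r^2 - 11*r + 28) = (r + 7)/(r - 4)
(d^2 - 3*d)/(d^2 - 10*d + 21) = d/(d - 7)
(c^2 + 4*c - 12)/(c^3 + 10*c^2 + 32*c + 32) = (c^2 + 4*c - 12)/(c^3 + 10*c^2 + 32*c + 32)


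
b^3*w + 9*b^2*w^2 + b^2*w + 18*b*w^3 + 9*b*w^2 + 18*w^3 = (b + 3*w)*(b + 6*w)*(b*w + w)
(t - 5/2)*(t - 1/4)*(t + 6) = t^3 + 13*t^2/4 - 127*t/8 + 15/4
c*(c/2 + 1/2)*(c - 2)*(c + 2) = c^4/2 + c^3/2 - 2*c^2 - 2*c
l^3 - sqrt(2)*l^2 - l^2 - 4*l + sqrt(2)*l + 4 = (l - 1)*(l - 2*sqrt(2))*(l + sqrt(2))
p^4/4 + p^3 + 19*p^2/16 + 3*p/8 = p*(p/4 + 1/2)*(p + 1/2)*(p + 3/2)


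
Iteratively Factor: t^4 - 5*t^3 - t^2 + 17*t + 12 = (t + 1)*(t^3 - 6*t^2 + 5*t + 12) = (t - 4)*(t + 1)*(t^2 - 2*t - 3) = (t - 4)*(t - 3)*(t + 1)*(t + 1)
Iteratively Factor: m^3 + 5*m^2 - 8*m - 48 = (m - 3)*(m^2 + 8*m + 16) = (m - 3)*(m + 4)*(m + 4)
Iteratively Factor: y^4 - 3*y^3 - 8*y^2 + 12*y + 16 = (y - 4)*(y^3 + y^2 - 4*y - 4) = (y - 4)*(y - 2)*(y^2 + 3*y + 2) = (y - 4)*(y - 2)*(y + 1)*(y + 2)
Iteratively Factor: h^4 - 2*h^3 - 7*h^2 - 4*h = (h)*(h^3 - 2*h^2 - 7*h - 4) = h*(h + 1)*(h^2 - 3*h - 4) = h*(h + 1)^2*(h - 4)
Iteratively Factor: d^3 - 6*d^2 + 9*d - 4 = (d - 4)*(d^2 - 2*d + 1) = (d - 4)*(d - 1)*(d - 1)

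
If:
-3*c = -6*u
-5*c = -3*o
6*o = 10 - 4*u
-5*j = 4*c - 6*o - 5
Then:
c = 5/6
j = 2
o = 25/18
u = 5/12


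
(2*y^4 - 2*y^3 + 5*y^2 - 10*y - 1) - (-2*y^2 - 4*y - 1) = 2*y^4 - 2*y^3 + 7*y^2 - 6*y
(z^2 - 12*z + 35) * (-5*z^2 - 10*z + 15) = -5*z^4 + 50*z^3 - 40*z^2 - 530*z + 525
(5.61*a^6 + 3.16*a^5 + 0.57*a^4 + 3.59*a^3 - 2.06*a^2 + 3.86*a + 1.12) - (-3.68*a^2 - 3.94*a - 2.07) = 5.61*a^6 + 3.16*a^5 + 0.57*a^4 + 3.59*a^3 + 1.62*a^2 + 7.8*a + 3.19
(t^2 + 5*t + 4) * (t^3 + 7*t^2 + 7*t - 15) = t^5 + 12*t^4 + 46*t^3 + 48*t^2 - 47*t - 60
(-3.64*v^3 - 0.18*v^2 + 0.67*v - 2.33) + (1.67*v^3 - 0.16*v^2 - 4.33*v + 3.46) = -1.97*v^3 - 0.34*v^2 - 3.66*v + 1.13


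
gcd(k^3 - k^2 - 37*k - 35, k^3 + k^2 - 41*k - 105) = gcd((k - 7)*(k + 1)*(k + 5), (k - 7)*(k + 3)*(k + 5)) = k^2 - 2*k - 35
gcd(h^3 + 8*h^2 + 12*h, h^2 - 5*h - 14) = h + 2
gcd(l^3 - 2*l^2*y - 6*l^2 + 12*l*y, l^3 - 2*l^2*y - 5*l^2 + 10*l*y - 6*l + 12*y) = -l^2 + 2*l*y + 6*l - 12*y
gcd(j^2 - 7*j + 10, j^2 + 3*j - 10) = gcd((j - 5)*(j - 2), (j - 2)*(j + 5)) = j - 2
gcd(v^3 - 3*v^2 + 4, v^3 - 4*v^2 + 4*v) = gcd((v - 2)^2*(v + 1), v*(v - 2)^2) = v^2 - 4*v + 4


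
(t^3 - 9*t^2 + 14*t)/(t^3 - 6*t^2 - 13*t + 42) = t/(t + 3)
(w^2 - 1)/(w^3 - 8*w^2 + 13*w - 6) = (w + 1)/(w^2 - 7*w + 6)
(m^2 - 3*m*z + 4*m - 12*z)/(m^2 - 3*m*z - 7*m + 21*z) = (m + 4)/(m - 7)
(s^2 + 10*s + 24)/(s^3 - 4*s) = (s^2 + 10*s + 24)/(s*(s^2 - 4))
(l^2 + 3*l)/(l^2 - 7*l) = (l + 3)/(l - 7)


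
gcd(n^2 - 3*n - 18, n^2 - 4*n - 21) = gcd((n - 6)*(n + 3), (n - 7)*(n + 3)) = n + 3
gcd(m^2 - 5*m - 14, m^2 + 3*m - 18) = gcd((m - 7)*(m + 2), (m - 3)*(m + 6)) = 1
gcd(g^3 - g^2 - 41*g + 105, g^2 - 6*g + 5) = g - 5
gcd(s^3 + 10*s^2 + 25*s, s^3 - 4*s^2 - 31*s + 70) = s + 5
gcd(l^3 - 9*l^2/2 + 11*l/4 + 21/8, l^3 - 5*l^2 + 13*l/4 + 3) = l^2 - l - 3/4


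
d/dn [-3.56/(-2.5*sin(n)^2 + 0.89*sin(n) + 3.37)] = (3.1684 - 17.8*sin(n))*cos(n)/(-2.5*sin(n)^2 + 0.89*sin(n) + 3.37)^2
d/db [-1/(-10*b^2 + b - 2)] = (1 - 20*b)/(10*b^2 - b + 2)^2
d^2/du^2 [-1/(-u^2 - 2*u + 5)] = 2*(-u^2 - 2*u + 4*(u + 1)^2 + 5)/(u^2 + 2*u - 5)^3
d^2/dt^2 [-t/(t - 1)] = -2/(t - 1)^3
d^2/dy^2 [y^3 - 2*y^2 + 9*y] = 6*y - 4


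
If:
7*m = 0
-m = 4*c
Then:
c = 0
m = 0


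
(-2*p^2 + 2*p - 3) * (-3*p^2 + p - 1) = 6*p^4 - 8*p^3 + 13*p^2 - 5*p + 3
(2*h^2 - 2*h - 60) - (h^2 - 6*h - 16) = h^2 + 4*h - 44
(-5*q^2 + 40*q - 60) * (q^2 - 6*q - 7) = -5*q^4 + 70*q^3 - 265*q^2 + 80*q + 420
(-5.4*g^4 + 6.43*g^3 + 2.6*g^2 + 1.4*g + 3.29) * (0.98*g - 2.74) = -5.292*g^5 + 21.0974*g^4 - 15.0702*g^3 - 5.752*g^2 - 0.6118*g - 9.0146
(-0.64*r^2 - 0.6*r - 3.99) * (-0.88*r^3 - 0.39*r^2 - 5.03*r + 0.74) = 0.5632*r^5 + 0.7776*r^4 + 6.9644*r^3 + 4.1005*r^2 + 19.6257*r - 2.9526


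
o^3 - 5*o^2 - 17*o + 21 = (o - 7)*(o - 1)*(o + 3)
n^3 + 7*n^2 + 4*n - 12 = (n - 1)*(n + 2)*(n + 6)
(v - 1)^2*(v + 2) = v^3 - 3*v + 2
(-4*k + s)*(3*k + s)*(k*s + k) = -12*k^3*s - 12*k^3 - k^2*s^2 - k^2*s + k*s^3 + k*s^2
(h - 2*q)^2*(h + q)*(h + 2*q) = h^4 - h^3*q - 6*h^2*q^2 + 4*h*q^3 + 8*q^4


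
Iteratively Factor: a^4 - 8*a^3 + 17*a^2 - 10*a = (a - 1)*(a^3 - 7*a^2 + 10*a) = a*(a - 1)*(a^2 - 7*a + 10) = a*(a - 2)*(a - 1)*(a - 5)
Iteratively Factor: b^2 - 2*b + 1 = (b - 1)*(b - 1)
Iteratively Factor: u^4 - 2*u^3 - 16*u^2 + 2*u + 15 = (u - 5)*(u^3 + 3*u^2 - u - 3) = (u - 5)*(u - 1)*(u^2 + 4*u + 3) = (u - 5)*(u - 1)*(u + 1)*(u + 3)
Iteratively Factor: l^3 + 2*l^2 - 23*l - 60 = (l + 4)*(l^2 - 2*l - 15) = (l + 3)*(l + 4)*(l - 5)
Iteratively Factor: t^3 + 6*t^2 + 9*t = (t)*(t^2 + 6*t + 9) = t*(t + 3)*(t + 3)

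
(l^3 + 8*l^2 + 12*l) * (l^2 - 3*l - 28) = l^5 + 5*l^4 - 40*l^3 - 260*l^2 - 336*l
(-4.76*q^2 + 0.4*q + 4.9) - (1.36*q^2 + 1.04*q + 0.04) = -6.12*q^2 - 0.64*q + 4.86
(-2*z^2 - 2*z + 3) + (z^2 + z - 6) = -z^2 - z - 3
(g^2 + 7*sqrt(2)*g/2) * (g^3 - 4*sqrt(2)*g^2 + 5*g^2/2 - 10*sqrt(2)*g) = g^5 - sqrt(2)*g^4/2 + 5*g^4/2 - 28*g^3 - 5*sqrt(2)*g^3/4 - 70*g^2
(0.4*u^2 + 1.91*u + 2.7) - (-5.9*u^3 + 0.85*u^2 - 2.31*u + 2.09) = 5.9*u^3 - 0.45*u^2 + 4.22*u + 0.61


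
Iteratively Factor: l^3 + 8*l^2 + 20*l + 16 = (l + 4)*(l^2 + 4*l + 4) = (l + 2)*(l + 4)*(l + 2)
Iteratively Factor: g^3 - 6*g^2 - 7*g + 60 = (g + 3)*(g^2 - 9*g + 20) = (g - 4)*(g + 3)*(g - 5)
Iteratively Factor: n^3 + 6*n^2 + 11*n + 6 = (n + 2)*(n^2 + 4*n + 3) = (n + 1)*(n + 2)*(n + 3)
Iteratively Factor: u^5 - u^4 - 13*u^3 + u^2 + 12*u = (u + 1)*(u^4 - 2*u^3 - 11*u^2 + 12*u) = u*(u + 1)*(u^3 - 2*u^2 - 11*u + 12) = u*(u - 4)*(u + 1)*(u^2 + 2*u - 3) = u*(u - 4)*(u + 1)*(u + 3)*(u - 1)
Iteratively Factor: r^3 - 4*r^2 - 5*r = (r)*(r^2 - 4*r - 5) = r*(r + 1)*(r - 5)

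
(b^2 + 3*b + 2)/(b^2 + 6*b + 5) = (b + 2)/(b + 5)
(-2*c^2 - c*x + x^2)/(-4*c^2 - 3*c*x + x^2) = (-2*c + x)/(-4*c + x)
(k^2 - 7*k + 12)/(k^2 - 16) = (k - 3)/(k + 4)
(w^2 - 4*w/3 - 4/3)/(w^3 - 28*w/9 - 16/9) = 3/(3*w + 4)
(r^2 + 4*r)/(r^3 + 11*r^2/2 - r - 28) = 2*r/(2*r^2 + 3*r - 14)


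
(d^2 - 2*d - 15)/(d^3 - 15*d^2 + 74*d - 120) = (d + 3)/(d^2 - 10*d + 24)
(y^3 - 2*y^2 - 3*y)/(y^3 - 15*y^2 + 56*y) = (y^2 - 2*y - 3)/(y^2 - 15*y + 56)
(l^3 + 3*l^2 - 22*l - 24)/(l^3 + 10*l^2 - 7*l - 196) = (l^2 + 7*l + 6)/(l^2 + 14*l + 49)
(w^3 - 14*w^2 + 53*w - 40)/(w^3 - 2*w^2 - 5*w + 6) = (w^2 - 13*w + 40)/(w^2 - w - 6)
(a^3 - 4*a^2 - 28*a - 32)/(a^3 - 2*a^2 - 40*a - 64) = (a + 2)/(a + 4)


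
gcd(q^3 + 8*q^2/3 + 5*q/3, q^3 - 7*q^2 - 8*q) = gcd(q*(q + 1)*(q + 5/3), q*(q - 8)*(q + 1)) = q^2 + q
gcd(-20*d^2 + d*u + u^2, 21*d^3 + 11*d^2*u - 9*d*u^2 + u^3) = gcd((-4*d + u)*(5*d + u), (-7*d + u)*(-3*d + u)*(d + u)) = 1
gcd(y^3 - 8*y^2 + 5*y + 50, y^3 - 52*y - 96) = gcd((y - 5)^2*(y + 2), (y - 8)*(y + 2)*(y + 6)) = y + 2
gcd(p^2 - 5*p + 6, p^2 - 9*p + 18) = p - 3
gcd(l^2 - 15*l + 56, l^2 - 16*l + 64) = l - 8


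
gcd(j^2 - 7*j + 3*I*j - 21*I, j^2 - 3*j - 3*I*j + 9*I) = 1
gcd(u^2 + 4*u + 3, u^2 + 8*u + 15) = u + 3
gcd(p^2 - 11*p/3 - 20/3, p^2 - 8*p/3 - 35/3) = p - 5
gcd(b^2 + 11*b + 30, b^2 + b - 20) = b + 5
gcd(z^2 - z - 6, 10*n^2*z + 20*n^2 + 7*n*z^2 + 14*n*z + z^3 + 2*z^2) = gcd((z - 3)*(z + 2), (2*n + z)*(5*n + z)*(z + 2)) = z + 2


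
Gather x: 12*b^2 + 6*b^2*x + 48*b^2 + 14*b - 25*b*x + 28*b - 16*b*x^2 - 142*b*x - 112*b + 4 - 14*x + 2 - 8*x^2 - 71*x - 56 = 60*b^2 - 70*b + x^2*(-16*b - 8) + x*(6*b^2 - 167*b - 85) - 50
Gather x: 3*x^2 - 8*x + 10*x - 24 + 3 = 3*x^2 + 2*x - 21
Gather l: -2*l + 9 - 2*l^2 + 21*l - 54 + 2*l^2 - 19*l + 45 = 0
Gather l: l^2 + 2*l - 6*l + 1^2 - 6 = l^2 - 4*l - 5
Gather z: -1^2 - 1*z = -z - 1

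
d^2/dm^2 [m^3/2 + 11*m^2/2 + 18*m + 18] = 3*m + 11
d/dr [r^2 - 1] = 2*r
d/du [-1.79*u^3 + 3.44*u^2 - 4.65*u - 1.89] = -5.37*u^2 + 6.88*u - 4.65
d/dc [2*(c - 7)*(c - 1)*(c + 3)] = 6*c^2 - 20*c - 34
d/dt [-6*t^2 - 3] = -12*t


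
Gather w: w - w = 0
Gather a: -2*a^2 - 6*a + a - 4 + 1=-2*a^2 - 5*a - 3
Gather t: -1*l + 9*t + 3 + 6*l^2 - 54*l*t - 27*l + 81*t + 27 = 6*l^2 - 28*l + t*(90 - 54*l) + 30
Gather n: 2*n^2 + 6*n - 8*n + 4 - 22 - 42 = 2*n^2 - 2*n - 60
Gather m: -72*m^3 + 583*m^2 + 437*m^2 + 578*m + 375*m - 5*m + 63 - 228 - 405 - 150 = -72*m^3 + 1020*m^2 + 948*m - 720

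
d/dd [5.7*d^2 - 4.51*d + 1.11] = 11.4*d - 4.51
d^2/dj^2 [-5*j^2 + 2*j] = -10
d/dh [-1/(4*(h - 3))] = 1/(4*(h - 3)^2)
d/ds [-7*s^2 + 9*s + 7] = 9 - 14*s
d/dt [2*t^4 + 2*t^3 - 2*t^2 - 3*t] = 8*t^3 + 6*t^2 - 4*t - 3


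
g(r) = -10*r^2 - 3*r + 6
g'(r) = -20*r - 3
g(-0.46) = 5.26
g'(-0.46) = 6.20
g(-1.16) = -3.98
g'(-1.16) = 20.20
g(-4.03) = -144.32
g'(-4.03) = 77.60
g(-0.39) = 5.65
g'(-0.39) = 4.80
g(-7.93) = -599.06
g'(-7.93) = 155.60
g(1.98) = -39.14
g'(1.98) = -42.60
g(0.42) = 2.98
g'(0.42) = -11.40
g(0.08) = 5.70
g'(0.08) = -4.60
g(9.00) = -831.00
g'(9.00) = -183.00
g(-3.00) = -75.00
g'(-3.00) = 57.00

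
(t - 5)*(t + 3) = t^2 - 2*t - 15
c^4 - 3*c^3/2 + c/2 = c*(c - 1)^2*(c + 1/2)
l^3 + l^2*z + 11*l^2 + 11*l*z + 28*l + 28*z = (l + 4)*(l + 7)*(l + z)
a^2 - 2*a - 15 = (a - 5)*(a + 3)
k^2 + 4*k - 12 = (k - 2)*(k + 6)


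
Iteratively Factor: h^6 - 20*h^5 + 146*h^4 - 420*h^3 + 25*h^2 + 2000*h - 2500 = (h - 5)*(h^5 - 15*h^4 + 71*h^3 - 65*h^2 - 300*h + 500) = (h - 5)^2*(h^4 - 10*h^3 + 21*h^2 + 40*h - 100) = (h - 5)^2*(h - 2)*(h^3 - 8*h^2 + 5*h + 50) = (h - 5)^3*(h - 2)*(h^2 - 3*h - 10) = (h - 5)^4*(h - 2)*(h + 2)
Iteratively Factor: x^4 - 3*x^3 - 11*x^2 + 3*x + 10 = (x - 1)*(x^3 - 2*x^2 - 13*x - 10) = (x - 1)*(x + 2)*(x^2 - 4*x - 5) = (x - 5)*(x - 1)*(x + 2)*(x + 1)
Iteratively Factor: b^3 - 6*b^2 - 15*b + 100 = (b - 5)*(b^2 - b - 20) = (b - 5)*(b + 4)*(b - 5)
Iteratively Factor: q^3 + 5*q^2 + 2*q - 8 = (q - 1)*(q^2 + 6*q + 8) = (q - 1)*(q + 4)*(q + 2)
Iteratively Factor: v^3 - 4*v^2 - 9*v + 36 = (v - 3)*(v^2 - v - 12) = (v - 3)*(v + 3)*(v - 4)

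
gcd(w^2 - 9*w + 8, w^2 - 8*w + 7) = w - 1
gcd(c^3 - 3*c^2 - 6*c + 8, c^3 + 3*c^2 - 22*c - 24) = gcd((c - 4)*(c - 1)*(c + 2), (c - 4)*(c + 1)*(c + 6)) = c - 4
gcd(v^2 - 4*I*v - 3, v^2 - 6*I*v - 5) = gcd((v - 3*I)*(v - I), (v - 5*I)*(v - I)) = v - I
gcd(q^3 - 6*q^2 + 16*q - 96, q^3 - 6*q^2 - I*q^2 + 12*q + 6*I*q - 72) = q^2 + q*(-6 - 4*I) + 24*I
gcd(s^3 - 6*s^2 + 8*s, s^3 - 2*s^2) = s^2 - 2*s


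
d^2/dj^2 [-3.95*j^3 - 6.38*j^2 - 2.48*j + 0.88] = -23.7*j - 12.76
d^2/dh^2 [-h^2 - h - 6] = -2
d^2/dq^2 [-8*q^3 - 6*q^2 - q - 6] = -48*q - 12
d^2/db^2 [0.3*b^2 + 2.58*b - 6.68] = 0.600000000000000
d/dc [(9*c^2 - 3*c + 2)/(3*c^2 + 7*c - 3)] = (72*c^2 - 66*c - 5)/(9*c^4 + 42*c^3 + 31*c^2 - 42*c + 9)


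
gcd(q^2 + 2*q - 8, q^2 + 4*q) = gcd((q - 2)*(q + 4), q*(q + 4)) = q + 4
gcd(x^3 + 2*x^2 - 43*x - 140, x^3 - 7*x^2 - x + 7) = x - 7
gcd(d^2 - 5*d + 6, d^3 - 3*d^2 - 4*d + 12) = d^2 - 5*d + 6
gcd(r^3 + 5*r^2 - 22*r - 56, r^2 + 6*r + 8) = r + 2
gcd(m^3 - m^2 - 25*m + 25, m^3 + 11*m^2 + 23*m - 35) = m^2 + 4*m - 5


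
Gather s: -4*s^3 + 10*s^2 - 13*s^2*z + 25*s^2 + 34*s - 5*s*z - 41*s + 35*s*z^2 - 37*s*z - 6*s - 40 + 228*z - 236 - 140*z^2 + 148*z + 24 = -4*s^3 + s^2*(35 - 13*z) + s*(35*z^2 - 42*z - 13) - 140*z^2 + 376*z - 252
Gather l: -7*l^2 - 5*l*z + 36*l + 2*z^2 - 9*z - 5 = -7*l^2 + l*(36 - 5*z) + 2*z^2 - 9*z - 5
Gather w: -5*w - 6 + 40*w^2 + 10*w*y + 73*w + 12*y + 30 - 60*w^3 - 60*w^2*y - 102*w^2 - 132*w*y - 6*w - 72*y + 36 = -60*w^3 + w^2*(-60*y - 62) + w*(62 - 122*y) - 60*y + 60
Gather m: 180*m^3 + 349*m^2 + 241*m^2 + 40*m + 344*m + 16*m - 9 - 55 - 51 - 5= 180*m^3 + 590*m^2 + 400*m - 120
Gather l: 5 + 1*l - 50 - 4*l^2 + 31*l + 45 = -4*l^2 + 32*l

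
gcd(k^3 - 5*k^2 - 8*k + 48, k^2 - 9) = k + 3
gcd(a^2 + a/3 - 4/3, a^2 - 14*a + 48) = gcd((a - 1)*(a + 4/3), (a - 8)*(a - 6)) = 1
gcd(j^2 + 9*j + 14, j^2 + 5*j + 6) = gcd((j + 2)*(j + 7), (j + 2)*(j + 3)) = j + 2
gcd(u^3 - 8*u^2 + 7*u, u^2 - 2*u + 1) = u - 1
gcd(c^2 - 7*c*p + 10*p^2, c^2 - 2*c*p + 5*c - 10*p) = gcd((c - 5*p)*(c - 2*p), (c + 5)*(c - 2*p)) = -c + 2*p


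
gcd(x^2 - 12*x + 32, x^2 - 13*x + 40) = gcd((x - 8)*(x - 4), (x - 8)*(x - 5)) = x - 8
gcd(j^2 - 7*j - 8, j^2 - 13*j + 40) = j - 8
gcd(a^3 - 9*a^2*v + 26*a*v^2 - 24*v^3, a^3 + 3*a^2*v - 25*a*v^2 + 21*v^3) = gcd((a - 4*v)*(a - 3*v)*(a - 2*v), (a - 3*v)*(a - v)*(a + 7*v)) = -a + 3*v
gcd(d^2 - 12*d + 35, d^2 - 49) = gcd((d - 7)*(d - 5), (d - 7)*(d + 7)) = d - 7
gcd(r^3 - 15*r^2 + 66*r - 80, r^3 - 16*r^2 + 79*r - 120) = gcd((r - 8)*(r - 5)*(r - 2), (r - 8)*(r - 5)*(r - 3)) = r^2 - 13*r + 40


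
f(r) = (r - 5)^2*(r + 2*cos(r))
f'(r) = (1 - 2*sin(r))*(r - 5)^2 + (r + 2*cos(r))*(2*r - 10) = (r - 5)*(2*r + (1 - 2*sin(r))*(r - 5) + 4*cos(r))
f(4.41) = 1.33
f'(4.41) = -3.49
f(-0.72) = 25.64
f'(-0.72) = 66.90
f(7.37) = 46.62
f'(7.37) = 35.02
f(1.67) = 16.32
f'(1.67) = -20.78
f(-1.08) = -5.08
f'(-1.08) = 103.84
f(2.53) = 5.45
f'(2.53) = -5.31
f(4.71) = 0.40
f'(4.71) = -2.48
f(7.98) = 68.63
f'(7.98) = 37.32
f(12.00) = 670.70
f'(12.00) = 293.21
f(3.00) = 4.08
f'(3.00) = -1.21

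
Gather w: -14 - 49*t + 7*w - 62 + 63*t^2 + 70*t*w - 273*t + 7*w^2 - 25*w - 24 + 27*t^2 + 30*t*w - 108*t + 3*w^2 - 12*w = 90*t^2 - 430*t + 10*w^2 + w*(100*t - 30) - 100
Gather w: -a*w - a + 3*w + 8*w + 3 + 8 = -a + w*(11 - a) + 11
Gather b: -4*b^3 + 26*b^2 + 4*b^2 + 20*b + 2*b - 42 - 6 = -4*b^3 + 30*b^2 + 22*b - 48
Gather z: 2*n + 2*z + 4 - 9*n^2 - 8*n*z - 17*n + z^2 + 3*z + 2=-9*n^2 - 15*n + z^2 + z*(5 - 8*n) + 6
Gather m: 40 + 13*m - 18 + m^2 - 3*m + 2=m^2 + 10*m + 24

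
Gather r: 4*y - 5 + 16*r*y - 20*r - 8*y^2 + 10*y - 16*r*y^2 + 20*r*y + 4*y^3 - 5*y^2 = r*(-16*y^2 + 36*y - 20) + 4*y^3 - 13*y^2 + 14*y - 5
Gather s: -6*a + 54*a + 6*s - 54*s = 48*a - 48*s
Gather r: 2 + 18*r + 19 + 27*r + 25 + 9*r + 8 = 54*r + 54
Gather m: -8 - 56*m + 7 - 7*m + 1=-63*m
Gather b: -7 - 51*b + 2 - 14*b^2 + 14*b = -14*b^2 - 37*b - 5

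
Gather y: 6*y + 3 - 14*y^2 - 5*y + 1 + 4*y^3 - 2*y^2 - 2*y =4*y^3 - 16*y^2 - y + 4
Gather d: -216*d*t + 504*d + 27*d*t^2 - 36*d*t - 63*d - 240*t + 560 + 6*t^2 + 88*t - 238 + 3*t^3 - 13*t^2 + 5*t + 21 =d*(27*t^2 - 252*t + 441) + 3*t^3 - 7*t^2 - 147*t + 343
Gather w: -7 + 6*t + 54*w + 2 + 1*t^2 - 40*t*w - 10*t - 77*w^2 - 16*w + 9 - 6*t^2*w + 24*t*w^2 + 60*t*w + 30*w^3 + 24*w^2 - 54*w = t^2 - 4*t + 30*w^3 + w^2*(24*t - 53) + w*(-6*t^2 + 20*t - 16) + 4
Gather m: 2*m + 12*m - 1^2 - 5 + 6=14*m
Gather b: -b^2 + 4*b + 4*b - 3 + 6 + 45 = -b^2 + 8*b + 48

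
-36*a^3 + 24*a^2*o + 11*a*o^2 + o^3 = (-a + o)*(6*a + o)^2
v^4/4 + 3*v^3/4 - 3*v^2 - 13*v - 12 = (v/2 + 1)^2*(v - 4)*(v + 3)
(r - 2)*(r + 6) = r^2 + 4*r - 12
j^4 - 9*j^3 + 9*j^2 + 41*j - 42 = (j - 7)*(j - 3)*(j - 1)*(j + 2)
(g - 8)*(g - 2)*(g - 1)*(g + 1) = g^4 - 10*g^3 + 15*g^2 + 10*g - 16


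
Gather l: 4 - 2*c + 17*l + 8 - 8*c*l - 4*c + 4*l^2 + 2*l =-6*c + 4*l^2 + l*(19 - 8*c) + 12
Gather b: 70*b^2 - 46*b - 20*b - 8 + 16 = 70*b^2 - 66*b + 8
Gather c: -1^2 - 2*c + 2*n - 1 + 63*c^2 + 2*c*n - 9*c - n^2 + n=63*c^2 + c*(2*n - 11) - n^2 + 3*n - 2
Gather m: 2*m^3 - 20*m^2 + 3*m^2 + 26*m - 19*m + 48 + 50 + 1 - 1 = 2*m^3 - 17*m^2 + 7*m + 98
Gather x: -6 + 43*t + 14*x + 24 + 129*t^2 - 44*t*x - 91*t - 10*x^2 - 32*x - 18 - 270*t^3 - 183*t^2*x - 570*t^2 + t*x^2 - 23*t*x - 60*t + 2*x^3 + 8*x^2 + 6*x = -270*t^3 - 441*t^2 - 108*t + 2*x^3 + x^2*(t - 2) + x*(-183*t^2 - 67*t - 12)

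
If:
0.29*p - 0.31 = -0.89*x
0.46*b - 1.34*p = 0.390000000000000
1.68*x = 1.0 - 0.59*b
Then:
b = 0.64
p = -0.07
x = 0.37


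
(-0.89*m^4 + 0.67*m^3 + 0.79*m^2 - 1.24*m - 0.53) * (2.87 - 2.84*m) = 2.5276*m^5 - 4.4571*m^4 - 0.3207*m^3 + 5.7889*m^2 - 2.0536*m - 1.5211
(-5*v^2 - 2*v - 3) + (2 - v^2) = -6*v^2 - 2*v - 1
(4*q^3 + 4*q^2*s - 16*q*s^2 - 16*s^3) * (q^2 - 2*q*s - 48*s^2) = 4*q^5 - 4*q^4*s - 216*q^3*s^2 - 176*q^2*s^3 + 800*q*s^4 + 768*s^5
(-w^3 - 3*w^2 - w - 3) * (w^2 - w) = -w^5 - 2*w^4 + 2*w^3 - 2*w^2 + 3*w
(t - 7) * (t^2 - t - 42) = t^3 - 8*t^2 - 35*t + 294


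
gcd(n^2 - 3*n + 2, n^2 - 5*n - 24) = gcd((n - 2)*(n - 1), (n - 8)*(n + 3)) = 1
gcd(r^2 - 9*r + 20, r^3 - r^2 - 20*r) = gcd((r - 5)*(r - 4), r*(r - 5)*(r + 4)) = r - 5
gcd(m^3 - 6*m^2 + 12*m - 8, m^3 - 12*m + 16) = m^2 - 4*m + 4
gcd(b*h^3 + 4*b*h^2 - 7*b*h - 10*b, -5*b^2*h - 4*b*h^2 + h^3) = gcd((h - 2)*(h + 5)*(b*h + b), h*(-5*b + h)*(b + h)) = 1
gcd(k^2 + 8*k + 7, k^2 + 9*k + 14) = k + 7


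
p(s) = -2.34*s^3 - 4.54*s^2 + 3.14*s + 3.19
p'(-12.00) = -898.78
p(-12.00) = 3355.27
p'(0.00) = 3.14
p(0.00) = 3.19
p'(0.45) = -2.37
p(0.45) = 3.47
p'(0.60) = -4.84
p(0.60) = 2.93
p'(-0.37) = 5.54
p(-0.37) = 1.53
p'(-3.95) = -70.52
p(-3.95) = 64.17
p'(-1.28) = 3.26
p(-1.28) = -3.36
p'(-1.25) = 3.52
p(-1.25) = -3.26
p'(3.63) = -122.32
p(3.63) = -157.16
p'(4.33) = -167.79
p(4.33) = -258.30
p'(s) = -7.02*s^2 - 9.08*s + 3.14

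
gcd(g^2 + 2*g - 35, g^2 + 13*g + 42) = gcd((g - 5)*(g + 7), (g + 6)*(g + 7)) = g + 7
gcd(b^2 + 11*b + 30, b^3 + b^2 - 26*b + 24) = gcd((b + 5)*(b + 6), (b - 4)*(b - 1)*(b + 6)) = b + 6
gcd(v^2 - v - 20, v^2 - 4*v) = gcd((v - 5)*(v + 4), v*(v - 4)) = 1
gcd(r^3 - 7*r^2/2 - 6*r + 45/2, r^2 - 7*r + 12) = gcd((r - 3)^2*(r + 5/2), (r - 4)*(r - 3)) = r - 3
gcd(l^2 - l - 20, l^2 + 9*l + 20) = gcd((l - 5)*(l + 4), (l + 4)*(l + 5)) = l + 4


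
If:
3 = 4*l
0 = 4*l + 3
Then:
No Solution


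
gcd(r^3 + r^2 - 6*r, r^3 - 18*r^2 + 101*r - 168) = 1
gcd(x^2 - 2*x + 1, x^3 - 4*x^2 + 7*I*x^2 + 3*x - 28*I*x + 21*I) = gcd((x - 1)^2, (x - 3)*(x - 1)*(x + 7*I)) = x - 1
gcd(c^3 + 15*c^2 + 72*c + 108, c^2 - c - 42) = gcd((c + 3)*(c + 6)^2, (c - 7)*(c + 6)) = c + 6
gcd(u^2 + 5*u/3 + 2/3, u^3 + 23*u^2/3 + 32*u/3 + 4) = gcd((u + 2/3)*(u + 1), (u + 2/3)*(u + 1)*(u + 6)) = u^2 + 5*u/3 + 2/3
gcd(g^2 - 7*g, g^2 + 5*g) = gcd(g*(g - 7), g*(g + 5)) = g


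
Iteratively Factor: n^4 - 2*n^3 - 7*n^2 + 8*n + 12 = (n - 2)*(n^3 - 7*n - 6) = (n - 2)*(n + 2)*(n^2 - 2*n - 3) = (n - 3)*(n - 2)*(n + 2)*(n + 1)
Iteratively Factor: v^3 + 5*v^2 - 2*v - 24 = (v + 3)*(v^2 + 2*v - 8) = (v - 2)*(v + 3)*(v + 4)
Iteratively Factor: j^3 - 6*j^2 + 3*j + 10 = (j + 1)*(j^2 - 7*j + 10) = (j - 2)*(j + 1)*(j - 5)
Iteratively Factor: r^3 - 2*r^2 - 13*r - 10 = (r + 1)*(r^2 - 3*r - 10) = (r - 5)*(r + 1)*(r + 2)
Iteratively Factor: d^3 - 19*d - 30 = (d - 5)*(d^2 + 5*d + 6) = (d - 5)*(d + 3)*(d + 2)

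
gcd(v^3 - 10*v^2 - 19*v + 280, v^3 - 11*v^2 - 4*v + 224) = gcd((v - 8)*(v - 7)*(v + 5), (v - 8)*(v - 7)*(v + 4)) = v^2 - 15*v + 56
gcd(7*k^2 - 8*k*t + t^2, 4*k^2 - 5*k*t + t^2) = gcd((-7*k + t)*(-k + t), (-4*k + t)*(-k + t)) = -k + t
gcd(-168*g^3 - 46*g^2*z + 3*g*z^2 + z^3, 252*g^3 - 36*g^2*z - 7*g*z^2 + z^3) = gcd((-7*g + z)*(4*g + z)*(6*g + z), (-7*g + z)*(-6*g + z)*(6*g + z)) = -42*g^2 - g*z + z^2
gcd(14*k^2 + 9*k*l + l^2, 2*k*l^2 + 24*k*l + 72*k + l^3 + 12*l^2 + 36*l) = 2*k + l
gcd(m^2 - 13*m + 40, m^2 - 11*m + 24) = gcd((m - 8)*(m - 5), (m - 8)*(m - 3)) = m - 8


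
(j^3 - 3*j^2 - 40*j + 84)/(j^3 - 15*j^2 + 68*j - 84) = (j + 6)/(j - 6)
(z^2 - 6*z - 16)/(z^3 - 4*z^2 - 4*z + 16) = (z - 8)/(z^2 - 6*z + 8)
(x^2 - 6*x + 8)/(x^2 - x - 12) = (x - 2)/(x + 3)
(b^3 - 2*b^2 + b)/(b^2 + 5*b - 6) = b*(b - 1)/(b + 6)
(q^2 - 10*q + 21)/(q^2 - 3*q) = (q - 7)/q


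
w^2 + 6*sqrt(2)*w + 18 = (w + 3*sqrt(2))^2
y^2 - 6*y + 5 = (y - 5)*(y - 1)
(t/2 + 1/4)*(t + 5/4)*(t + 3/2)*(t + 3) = t^4/2 + 25*t^3/8 + 13*t^2/2 + 171*t/32 + 45/32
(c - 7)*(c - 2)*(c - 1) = c^3 - 10*c^2 + 23*c - 14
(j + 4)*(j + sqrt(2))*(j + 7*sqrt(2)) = j^3 + 4*j^2 + 8*sqrt(2)*j^2 + 14*j + 32*sqrt(2)*j + 56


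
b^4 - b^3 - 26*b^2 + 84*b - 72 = (b - 3)*(b - 2)^2*(b + 6)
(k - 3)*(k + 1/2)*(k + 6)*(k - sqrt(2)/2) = k^4 - sqrt(2)*k^3/2 + 7*k^3/2 - 33*k^2/2 - 7*sqrt(2)*k^2/4 - 9*k + 33*sqrt(2)*k/4 + 9*sqrt(2)/2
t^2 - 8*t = t*(t - 8)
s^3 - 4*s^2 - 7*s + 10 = (s - 5)*(s - 1)*(s + 2)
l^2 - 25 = (l - 5)*(l + 5)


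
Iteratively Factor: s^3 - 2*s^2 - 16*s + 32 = (s - 4)*(s^2 + 2*s - 8) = (s - 4)*(s + 4)*(s - 2)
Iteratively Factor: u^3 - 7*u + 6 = (u + 3)*(u^2 - 3*u + 2) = (u - 1)*(u + 3)*(u - 2)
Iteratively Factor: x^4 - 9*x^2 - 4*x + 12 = (x + 2)*(x^3 - 2*x^2 - 5*x + 6) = (x - 1)*(x + 2)*(x^2 - x - 6) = (x - 3)*(x - 1)*(x + 2)*(x + 2)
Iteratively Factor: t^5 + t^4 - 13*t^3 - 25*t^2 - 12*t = (t + 1)*(t^4 - 13*t^2 - 12*t) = (t + 1)*(t + 3)*(t^3 - 3*t^2 - 4*t) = (t + 1)^2*(t + 3)*(t^2 - 4*t) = (t - 4)*(t + 1)^2*(t + 3)*(t)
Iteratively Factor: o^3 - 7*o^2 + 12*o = (o - 4)*(o^2 - 3*o) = o*(o - 4)*(o - 3)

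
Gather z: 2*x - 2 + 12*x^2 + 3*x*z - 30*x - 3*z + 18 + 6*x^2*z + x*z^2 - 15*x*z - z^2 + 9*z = 12*x^2 - 28*x + z^2*(x - 1) + z*(6*x^2 - 12*x + 6) + 16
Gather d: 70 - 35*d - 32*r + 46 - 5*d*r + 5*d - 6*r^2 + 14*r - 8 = d*(-5*r - 30) - 6*r^2 - 18*r + 108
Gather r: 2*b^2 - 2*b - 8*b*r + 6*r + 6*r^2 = 2*b^2 - 2*b + 6*r^2 + r*(6 - 8*b)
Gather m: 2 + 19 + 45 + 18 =84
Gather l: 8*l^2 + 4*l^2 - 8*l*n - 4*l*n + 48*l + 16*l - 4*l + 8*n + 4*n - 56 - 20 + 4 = 12*l^2 + l*(60 - 12*n) + 12*n - 72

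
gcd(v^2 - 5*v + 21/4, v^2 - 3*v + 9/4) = v - 3/2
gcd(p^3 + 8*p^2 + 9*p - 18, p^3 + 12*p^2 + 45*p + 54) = p^2 + 9*p + 18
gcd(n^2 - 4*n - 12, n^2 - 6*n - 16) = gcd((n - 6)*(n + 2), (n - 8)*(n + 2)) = n + 2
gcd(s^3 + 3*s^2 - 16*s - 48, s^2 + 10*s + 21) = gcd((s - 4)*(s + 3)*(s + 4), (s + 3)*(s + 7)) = s + 3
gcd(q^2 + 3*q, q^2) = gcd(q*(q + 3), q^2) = q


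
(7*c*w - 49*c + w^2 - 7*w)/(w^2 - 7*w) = (7*c + w)/w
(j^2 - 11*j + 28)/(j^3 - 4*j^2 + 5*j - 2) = (j^2 - 11*j + 28)/(j^3 - 4*j^2 + 5*j - 2)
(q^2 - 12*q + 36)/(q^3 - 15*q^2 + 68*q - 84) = (q - 6)/(q^2 - 9*q + 14)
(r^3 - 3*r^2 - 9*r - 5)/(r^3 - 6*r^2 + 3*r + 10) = (r + 1)/(r - 2)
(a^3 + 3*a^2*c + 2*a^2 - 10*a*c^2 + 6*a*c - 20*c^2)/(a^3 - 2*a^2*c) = 1 + 5*c/a + 2/a + 10*c/a^2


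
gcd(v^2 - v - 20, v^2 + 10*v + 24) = v + 4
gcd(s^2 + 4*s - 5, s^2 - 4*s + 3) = s - 1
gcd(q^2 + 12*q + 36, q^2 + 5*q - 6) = q + 6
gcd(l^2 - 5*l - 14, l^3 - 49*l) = l - 7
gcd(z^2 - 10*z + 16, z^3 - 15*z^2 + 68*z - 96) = z - 8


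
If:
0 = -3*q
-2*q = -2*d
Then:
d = 0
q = 0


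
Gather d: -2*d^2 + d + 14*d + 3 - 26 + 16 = -2*d^2 + 15*d - 7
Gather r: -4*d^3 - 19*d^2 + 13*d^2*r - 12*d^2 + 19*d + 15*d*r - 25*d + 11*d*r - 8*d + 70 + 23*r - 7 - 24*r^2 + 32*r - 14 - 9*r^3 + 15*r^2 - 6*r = -4*d^3 - 31*d^2 - 14*d - 9*r^3 - 9*r^2 + r*(13*d^2 + 26*d + 49) + 49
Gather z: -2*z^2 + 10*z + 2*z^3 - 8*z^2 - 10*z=2*z^3 - 10*z^2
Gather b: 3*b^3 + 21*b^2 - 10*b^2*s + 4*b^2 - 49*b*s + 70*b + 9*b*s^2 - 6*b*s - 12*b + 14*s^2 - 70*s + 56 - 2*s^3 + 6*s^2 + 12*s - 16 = 3*b^3 + b^2*(25 - 10*s) + b*(9*s^2 - 55*s + 58) - 2*s^3 + 20*s^2 - 58*s + 40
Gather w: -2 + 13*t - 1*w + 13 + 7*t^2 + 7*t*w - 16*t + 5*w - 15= 7*t^2 - 3*t + w*(7*t + 4) - 4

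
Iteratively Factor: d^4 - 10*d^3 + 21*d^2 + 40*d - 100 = (d - 2)*(d^3 - 8*d^2 + 5*d + 50) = (d - 5)*(d - 2)*(d^2 - 3*d - 10) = (d - 5)*(d - 2)*(d + 2)*(d - 5)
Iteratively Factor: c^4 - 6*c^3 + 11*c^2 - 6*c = (c - 3)*(c^3 - 3*c^2 + 2*c) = (c - 3)*(c - 1)*(c^2 - 2*c) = c*(c - 3)*(c - 1)*(c - 2)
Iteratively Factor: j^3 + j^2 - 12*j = (j)*(j^2 + j - 12) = j*(j + 4)*(j - 3)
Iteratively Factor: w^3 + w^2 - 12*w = (w + 4)*(w^2 - 3*w) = w*(w + 4)*(w - 3)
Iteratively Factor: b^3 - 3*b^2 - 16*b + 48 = (b + 4)*(b^2 - 7*b + 12) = (b - 3)*(b + 4)*(b - 4)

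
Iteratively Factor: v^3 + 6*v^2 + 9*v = (v + 3)*(v^2 + 3*v) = (v + 3)^2*(v)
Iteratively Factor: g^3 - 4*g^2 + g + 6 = (g - 2)*(g^2 - 2*g - 3) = (g - 2)*(g + 1)*(g - 3)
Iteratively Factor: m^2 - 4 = (m + 2)*(m - 2)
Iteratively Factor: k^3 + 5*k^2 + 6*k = (k + 2)*(k^2 + 3*k) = (k + 2)*(k + 3)*(k)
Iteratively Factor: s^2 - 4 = (s - 2)*(s + 2)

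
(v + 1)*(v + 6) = v^2 + 7*v + 6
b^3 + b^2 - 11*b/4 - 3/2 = (b - 3/2)*(b + 1/2)*(b + 2)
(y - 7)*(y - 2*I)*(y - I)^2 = y^4 - 7*y^3 - 4*I*y^3 - 5*y^2 + 28*I*y^2 + 35*y + 2*I*y - 14*I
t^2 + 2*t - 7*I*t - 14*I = (t + 2)*(t - 7*I)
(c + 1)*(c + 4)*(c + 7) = c^3 + 12*c^2 + 39*c + 28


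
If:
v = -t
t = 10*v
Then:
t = 0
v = 0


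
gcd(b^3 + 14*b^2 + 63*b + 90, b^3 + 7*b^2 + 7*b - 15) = b^2 + 8*b + 15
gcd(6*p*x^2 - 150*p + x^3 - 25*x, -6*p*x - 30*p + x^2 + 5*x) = x + 5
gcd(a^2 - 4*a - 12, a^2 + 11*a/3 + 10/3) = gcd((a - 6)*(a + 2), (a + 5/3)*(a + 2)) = a + 2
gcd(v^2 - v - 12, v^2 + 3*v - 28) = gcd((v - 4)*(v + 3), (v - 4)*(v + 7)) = v - 4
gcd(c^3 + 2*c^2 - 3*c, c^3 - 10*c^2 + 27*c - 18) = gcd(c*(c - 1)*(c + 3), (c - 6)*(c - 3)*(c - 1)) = c - 1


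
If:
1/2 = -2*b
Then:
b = -1/4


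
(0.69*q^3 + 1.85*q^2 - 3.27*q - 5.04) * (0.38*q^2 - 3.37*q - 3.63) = 0.2622*q^5 - 1.6223*q^4 - 9.9818*q^3 + 2.3892*q^2 + 28.8549*q + 18.2952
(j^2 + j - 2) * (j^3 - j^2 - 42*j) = j^5 - 45*j^3 - 40*j^2 + 84*j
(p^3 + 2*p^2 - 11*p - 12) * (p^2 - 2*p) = p^5 - 15*p^3 + 10*p^2 + 24*p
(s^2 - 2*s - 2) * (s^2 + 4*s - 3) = s^4 + 2*s^3 - 13*s^2 - 2*s + 6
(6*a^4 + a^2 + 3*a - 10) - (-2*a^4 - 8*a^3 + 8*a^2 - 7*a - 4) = 8*a^4 + 8*a^3 - 7*a^2 + 10*a - 6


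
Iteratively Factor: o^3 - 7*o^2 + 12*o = (o)*(o^2 - 7*o + 12) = o*(o - 4)*(o - 3)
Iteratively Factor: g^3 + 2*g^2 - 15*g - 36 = (g - 4)*(g^2 + 6*g + 9) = (g - 4)*(g + 3)*(g + 3)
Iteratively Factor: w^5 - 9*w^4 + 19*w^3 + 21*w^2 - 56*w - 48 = (w + 1)*(w^4 - 10*w^3 + 29*w^2 - 8*w - 48) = (w - 4)*(w + 1)*(w^3 - 6*w^2 + 5*w + 12) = (w - 4)*(w - 3)*(w + 1)*(w^2 - 3*w - 4) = (w - 4)^2*(w - 3)*(w + 1)*(w + 1)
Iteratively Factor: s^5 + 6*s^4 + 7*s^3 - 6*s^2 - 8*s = (s - 1)*(s^4 + 7*s^3 + 14*s^2 + 8*s) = (s - 1)*(s + 1)*(s^3 + 6*s^2 + 8*s) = s*(s - 1)*(s + 1)*(s^2 + 6*s + 8) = s*(s - 1)*(s + 1)*(s + 4)*(s + 2)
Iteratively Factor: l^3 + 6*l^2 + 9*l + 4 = (l + 1)*(l^2 + 5*l + 4) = (l + 1)^2*(l + 4)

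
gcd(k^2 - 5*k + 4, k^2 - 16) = k - 4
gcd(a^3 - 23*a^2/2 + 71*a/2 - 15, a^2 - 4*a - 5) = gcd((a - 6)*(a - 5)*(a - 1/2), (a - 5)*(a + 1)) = a - 5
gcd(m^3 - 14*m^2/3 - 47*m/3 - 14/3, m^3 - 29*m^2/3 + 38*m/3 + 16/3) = m + 1/3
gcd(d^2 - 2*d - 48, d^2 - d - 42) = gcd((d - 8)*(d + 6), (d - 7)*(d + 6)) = d + 6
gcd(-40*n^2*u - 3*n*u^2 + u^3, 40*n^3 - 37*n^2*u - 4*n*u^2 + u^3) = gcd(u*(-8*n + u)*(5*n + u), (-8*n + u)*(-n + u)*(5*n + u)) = -40*n^2 - 3*n*u + u^2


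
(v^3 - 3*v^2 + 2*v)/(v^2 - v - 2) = v*(v - 1)/(v + 1)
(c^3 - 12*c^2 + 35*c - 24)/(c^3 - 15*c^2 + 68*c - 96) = (c - 1)/(c - 4)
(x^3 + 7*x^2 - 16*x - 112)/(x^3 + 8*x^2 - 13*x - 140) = (x + 4)/(x + 5)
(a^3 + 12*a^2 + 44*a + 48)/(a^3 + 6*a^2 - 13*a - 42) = (a^2 + 10*a + 24)/(a^2 + 4*a - 21)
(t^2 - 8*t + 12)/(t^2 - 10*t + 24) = (t - 2)/(t - 4)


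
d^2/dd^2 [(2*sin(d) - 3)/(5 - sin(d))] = 7*(sin(d)^2 + 5*sin(d) - 2)/(sin(d) - 5)^3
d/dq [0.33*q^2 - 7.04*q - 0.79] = 0.66*q - 7.04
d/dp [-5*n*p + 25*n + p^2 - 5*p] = -5*n + 2*p - 5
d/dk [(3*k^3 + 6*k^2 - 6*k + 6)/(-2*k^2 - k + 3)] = 3*(-2*k^4 - 2*k^3 + 3*k^2 + 20*k - 4)/(4*k^4 + 4*k^3 - 11*k^2 - 6*k + 9)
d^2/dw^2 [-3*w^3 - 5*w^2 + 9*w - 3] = -18*w - 10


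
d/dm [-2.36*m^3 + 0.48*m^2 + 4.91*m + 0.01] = -7.08*m^2 + 0.96*m + 4.91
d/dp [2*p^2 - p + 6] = 4*p - 1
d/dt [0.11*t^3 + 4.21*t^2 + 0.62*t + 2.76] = 0.33*t^2 + 8.42*t + 0.62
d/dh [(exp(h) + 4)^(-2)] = -2*exp(h)/(exp(h) + 4)^3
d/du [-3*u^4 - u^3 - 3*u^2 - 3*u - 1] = -12*u^3 - 3*u^2 - 6*u - 3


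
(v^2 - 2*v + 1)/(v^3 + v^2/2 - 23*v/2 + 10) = 2*(v - 1)/(2*v^2 + 3*v - 20)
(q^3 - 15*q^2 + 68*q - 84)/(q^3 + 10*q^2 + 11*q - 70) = (q^2 - 13*q + 42)/(q^2 + 12*q + 35)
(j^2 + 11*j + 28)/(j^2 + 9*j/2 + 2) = 2*(j + 7)/(2*j + 1)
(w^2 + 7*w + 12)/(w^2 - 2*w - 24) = (w + 3)/(w - 6)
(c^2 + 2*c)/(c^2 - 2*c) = (c + 2)/(c - 2)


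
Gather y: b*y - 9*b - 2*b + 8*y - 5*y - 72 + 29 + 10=-11*b + y*(b + 3) - 33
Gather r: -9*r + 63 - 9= 54 - 9*r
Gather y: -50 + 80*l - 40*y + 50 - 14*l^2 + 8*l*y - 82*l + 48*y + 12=-14*l^2 - 2*l + y*(8*l + 8) + 12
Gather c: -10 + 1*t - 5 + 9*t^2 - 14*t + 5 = 9*t^2 - 13*t - 10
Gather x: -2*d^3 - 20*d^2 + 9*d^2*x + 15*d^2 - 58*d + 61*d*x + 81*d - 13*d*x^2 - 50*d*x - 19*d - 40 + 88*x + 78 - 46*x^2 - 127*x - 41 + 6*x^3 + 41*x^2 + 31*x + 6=-2*d^3 - 5*d^2 + 4*d + 6*x^3 + x^2*(-13*d - 5) + x*(9*d^2 + 11*d - 8) + 3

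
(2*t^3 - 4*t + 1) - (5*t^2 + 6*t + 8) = 2*t^3 - 5*t^2 - 10*t - 7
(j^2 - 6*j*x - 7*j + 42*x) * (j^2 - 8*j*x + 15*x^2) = j^4 - 14*j^3*x - 7*j^3 + 63*j^2*x^2 + 98*j^2*x - 90*j*x^3 - 441*j*x^2 + 630*x^3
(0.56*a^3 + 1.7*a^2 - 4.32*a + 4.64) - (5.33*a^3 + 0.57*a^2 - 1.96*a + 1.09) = -4.77*a^3 + 1.13*a^2 - 2.36*a + 3.55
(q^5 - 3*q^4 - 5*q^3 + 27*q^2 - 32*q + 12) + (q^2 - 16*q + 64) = q^5 - 3*q^4 - 5*q^3 + 28*q^2 - 48*q + 76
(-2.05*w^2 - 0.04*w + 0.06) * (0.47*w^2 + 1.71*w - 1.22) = -0.9635*w^4 - 3.5243*w^3 + 2.4608*w^2 + 0.1514*w - 0.0732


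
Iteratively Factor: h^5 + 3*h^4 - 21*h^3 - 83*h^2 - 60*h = (h + 3)*(h^4 - 21*h^2 - 20*h) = h*(h + 3)*(h^3 - 21*h - 20) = h*(h - 5)*(h + 3)*(h^2 + 5*h + 4) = h*(h - 5)*(h + 1)*(h + 3)*(h + 4)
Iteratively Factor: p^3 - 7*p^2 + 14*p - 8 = (p - 4)*(p^2 - 3*p + 2) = (p - 4)*(p - 2)*(p - 1)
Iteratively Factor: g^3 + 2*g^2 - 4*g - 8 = (g + 2)*(g^2 - 4) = (g + 2)^2*(g - 2)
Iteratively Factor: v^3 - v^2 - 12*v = (v)*(v^2 - v - 12) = v*(v - 4)*(v + 3)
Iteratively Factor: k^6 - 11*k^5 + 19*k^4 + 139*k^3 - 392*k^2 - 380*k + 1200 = (k - 4)*(k^5 - 7*k^4 - 9*k^3 + 103*k^2 + 20*k - 300) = (k - 4)*(k - 2)*(k^4 - 5*k^3 - 19*k^2 + 65*k + 150) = (k - 5)*(k - 4)*(k - 2)*(k^3 - 19*k - 30) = (k - 5)*(k - 4)*(k - 2)*(k + 2)*(k^2 - 2*k - 15) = (k - 5)*(k - 4)*(k - 2)*(k + 2)*(k + 3)*(k - 5)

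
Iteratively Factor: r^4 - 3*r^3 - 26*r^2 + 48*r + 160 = (r - 5)*(r^3 + 2*r^2 - 16*r - 32) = (r - 5)*(r + 2)*(r^2 - 16) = (r - 5)*(r + 2)*(r + 4)*(r - 4)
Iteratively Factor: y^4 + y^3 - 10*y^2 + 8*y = (y + 4)*(y^3 - 3*y^2 + 2*y) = (y - 1)*(y + 4)*(y^2 - 2*y) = (y - 2)*(y - 1)*(y + 4)*(y)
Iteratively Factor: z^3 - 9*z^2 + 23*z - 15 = (z - 3)*(z^2 - 6*z + 5) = (z - 3)*(z - 1)*(z - 5)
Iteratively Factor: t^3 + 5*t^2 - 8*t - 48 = (t + 4)*(t^2 + t - 12) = (t + 4)^2*(t - 3)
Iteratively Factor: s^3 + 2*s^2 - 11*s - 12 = (s + 1)*(s^2 + s - 12) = (s + 1)*(s + 4)*(s - 3)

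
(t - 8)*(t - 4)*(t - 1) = t^3 - 13*t^2 + 44*t - 32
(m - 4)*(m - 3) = m^2 - 7*m + 12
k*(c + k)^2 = c^2*k + 2*c*k^2 + k^3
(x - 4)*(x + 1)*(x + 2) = x^3 - x^2 - 10*x - 8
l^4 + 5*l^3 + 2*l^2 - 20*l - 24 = (l - 2)*(l + 2)^2*(l + 3)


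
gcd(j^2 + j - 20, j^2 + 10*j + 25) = j + 5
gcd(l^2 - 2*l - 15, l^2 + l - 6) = l + 3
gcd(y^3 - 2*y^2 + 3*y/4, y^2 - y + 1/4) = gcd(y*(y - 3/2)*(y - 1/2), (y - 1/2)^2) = y - 1/2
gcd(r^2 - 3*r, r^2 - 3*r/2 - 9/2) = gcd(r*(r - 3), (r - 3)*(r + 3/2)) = r - 3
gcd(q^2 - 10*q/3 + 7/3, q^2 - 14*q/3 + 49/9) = q - 7/3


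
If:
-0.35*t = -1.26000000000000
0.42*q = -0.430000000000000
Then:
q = -1.02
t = 3.60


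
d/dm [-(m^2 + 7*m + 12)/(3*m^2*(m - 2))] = (m^3 + 14*m^2 + 22*m - 48)/(3*m^3*(m^2 - 4*m + 4))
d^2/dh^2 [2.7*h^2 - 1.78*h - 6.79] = 5.40000000000000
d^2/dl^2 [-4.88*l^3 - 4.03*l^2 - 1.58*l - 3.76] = -29.28*l - 8.06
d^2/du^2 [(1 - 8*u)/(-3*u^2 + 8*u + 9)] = 2*((67 - 72*u)*(-3*u^2 + 8*u + 9) - 4*(3*u - 4)^2*(8*u - 1))/(-3*u^2 + 8*u + 9)^3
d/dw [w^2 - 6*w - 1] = 2*w - 6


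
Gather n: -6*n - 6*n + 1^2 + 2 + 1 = 4 - 12*n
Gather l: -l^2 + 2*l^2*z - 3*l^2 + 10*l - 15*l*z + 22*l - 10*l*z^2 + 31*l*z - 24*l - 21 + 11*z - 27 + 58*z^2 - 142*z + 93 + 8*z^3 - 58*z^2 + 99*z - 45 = l^2*(2*z - 4) + l*(-10*z^2 + 16*z + 8) + 8*z^3 - 32*z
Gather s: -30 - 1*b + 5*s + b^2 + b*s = b^2 - b + s*(b + 5) - 30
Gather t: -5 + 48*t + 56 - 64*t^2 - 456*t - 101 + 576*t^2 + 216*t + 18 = 512*t^2 - 192*t - 32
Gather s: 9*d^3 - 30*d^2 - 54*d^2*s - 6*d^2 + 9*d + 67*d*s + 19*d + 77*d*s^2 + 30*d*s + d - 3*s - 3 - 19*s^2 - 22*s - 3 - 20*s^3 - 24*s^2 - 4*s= 9*d^3 - 36*d^2 + 29*d - 20*s^3 + s^2*(77*d - 43) + s*(-54*d^2 + 97*d - 29) - 6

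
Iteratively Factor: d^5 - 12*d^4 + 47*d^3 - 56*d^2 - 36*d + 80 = (d + 1)*(d^4 - 13*d^3 + 60*d^2 - 116*d + 80) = (d - 2)*(d + 1)*(d^3 - 11*d^2 + 38*d - 40) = (d - 2)^2*(d + 1)*(d^2 - 9*d + 20) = (d - 5)*(d - 2)^2*(d + 1)*(d - 4)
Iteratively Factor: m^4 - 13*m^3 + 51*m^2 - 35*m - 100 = (m - 5)*(m^3 - 8*m^2 + 11*m + 20) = (m - 5)*(m - 4)*(m^2 - 4*m - 5) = (m - 5)*(m - 4)*(m + 1)*(m - 5)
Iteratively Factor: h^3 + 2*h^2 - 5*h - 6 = (h + 3)*(h^2 - h - 2) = (h - 2)*(h + 3)*(h + 1)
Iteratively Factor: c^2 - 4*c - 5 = (c - 5)*(c + 1)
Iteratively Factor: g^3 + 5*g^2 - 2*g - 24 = (g + 3)*(g^2 + 2*g - 8) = (g + 3)*(g + 4)*(g - 2)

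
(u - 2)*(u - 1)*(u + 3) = u^3 - 7*u + 6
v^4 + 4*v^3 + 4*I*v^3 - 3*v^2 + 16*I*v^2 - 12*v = v*(v + 4)*(v + I)*(v + 3*I)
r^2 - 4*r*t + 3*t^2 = (r - 3*t)*(r - t)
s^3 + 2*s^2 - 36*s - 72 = (s - 6)*(s + 2)*(s + 6)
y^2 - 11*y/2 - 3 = (y - 6)*(y + 1/2)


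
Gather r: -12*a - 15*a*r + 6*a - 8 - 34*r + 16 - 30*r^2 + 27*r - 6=-6*a - 30*r^2 + r*(-15*a - 7) + 2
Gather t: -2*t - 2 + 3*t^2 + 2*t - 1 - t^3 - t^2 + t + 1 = -t^3 + 2*t^2 + t - 2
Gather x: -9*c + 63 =63 - 9*c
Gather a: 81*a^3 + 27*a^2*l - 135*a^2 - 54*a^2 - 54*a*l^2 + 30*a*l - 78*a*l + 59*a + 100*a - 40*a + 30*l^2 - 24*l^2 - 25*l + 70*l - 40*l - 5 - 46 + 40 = 81*a^3 + a^2*(27*l - 189) + a*(-54*l^2 - 48*l + 119) + 6*l^2 + 5*l - 11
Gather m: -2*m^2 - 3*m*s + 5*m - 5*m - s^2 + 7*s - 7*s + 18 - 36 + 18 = -2*m^2 - 3*m*s - s^2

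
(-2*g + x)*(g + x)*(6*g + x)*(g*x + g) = -12*g^4*x - 12*g^4 - 8*g^3*x^2 - 8*g^3*x + 5*g^2*x^3 + 5*g^2*x^2 + g*x^4 + g*x^3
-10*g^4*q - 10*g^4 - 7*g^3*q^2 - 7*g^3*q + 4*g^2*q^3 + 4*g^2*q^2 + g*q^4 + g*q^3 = (-2*g + q)*(g + q)*(5*g + q)*(g*q + g)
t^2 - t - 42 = (t - 7)*(t + 6)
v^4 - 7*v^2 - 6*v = v*(v - 3)*(v + 1)*(v + 2)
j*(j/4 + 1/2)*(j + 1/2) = j^3/4 + 5*j^2/8 + j/4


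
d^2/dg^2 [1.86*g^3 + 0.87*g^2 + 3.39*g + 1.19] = 11.16*g + 1.74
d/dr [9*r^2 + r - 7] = 18*r + 1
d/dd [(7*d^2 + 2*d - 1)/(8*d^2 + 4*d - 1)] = 2*(6*d^2 + d + 1)/(64*d^4 + 64*d^3 - 8*d + 1)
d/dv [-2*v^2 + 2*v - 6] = 2 - 4*v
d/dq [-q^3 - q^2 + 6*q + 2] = -3*q^2 - 2*q + 6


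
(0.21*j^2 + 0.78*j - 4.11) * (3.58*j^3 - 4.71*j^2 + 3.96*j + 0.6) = 0.7518*j^5 + 1.8033*j^4 - 17.556*j^3 + 22.5729*j^2 - 15.8076*j - 2.466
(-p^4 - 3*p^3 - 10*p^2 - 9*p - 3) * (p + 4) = -p^5 - 7*p^4 - 22*p^3 - 49*p^2 - 39*p - 12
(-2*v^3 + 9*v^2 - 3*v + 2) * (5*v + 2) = -10*v^4 + 41*v^3 + 3*v^2 + 4*v + 4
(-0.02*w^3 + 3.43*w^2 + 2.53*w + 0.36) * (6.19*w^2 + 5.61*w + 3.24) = -0.1238*w^5 + 21.1195*w^4 + 34.8382*w^3 + 27.5349*w^2 + 10.2168*w + 1.1664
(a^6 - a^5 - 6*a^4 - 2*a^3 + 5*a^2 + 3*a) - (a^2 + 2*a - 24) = a^6 - a^5 - 6*a^4 - 2*a^3 + 4*a^2 + a + 24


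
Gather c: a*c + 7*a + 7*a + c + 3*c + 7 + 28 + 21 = 14*a + c*(a + 4) + 56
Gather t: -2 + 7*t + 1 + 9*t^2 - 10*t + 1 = 9*t^2 - 3*t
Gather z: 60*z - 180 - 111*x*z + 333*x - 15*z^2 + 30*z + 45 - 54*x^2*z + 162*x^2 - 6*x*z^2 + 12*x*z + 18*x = 162*x^2 + 351*x + z^2*(-6*x - 15) + z*(-54*x^2 - 99*x + 90) - 135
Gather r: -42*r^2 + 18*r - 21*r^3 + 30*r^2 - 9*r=-21*r^3 - 12*r^2 + 9*r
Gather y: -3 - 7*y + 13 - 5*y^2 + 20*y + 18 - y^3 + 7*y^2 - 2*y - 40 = -y^3 + 2*y^2 + 11*y - 12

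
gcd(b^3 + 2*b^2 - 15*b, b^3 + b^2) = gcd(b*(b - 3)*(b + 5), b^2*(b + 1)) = b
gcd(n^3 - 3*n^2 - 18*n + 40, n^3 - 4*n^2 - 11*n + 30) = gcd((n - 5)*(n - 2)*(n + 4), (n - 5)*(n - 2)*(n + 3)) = n^2 - 7*n + 10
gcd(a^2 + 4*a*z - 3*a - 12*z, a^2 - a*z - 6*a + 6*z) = 1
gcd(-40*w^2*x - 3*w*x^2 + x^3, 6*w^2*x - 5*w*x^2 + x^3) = x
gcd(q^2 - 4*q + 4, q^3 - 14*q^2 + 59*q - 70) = q - 2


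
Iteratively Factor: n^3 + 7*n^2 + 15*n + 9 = (n + 3)*(n^2 + 4*n + 3) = (n + 1)*(n + 3)*(n + 3)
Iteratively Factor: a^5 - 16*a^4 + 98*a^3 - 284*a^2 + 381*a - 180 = (a - 1)*(a^4 - 15*a^3 + 83*a^2 - 201*a + 180) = (a - 3)*(a - 1)*(a^3 - 12*a^2 + 47*a - 60) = (a - 4)*(a - 3)*(a - 1)*(a^2 - 8*a + 15) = (a - 5)*(a - 4)*(a - 3)*(a - 1)*(a - 3)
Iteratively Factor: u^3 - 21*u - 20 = (u + 1)*(u^2 - u - 20) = (u - 5)*(u + 1)*(u + 4)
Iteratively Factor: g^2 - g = (g)*(g - 1)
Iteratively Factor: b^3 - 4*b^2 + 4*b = (b)*(b^2 - 4*b + 4) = b*(b - 2)*(b - 2)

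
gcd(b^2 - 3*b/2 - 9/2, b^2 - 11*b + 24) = b - 3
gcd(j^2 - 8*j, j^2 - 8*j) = j^2 - 8*j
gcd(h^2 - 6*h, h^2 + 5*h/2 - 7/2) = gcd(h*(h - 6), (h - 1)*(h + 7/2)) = 1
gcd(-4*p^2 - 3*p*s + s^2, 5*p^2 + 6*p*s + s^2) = p + s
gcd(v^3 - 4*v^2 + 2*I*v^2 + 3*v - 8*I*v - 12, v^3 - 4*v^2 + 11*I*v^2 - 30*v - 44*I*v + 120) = v - 4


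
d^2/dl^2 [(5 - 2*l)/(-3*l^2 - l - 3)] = 2*((13 - 18*l)*(3*l^2 + l + 3) + (2*l - 5)*(6*l + 1)^2)/(3*l^2 + l + 3)^3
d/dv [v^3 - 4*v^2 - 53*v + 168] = 3*v^2 - 8*v - 53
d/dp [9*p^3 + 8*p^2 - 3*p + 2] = 27*p^2 + 16*p - 3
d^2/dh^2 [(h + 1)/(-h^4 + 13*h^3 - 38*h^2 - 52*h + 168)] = 2*(-(h + 1)*(4*h^3 - 39*h^2 + 76*h + 52)^2 + (4*h^3 - 39*h^2 + 76*h + (h + 1)*(6*h^2 - 39*h + 38) + 52)*(h^4 - 13*h^3 + 38*h^2 + 52*h - 168))/(h^4 - 13*h^3 + 38*h^2 + 52*h - 168)^3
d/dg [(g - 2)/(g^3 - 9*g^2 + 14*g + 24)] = (g^3 - 9*g^2 + 14*g - (g - 2)*(3*g^2 - 18*g + 14) + 24)/(g^3 - 9*g^2 + 14*g + 24)^2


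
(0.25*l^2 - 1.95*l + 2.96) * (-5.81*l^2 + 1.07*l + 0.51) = -1.4525*l^4 + 11.597*l^3 - 19.1566*l^2 + 2.1727*l + 1.5096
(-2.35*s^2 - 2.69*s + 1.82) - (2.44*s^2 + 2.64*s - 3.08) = -4.79*s^2 - 5.33*s + 4.9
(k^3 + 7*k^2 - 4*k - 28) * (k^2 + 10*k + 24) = k^5 + 17*k^4 + 90*k^3 + 100*k^2 - 376*k - 672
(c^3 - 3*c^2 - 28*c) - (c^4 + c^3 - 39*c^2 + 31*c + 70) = -c^4 + 36*c^2 - 59*c - 70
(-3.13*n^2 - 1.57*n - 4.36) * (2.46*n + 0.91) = -7.6998*n^3 - 6.7105*n^2 - 12.1543*n - 3.9676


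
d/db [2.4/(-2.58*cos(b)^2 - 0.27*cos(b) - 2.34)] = -(12.384*cos(b) + 0.648)*sin(b)/(2.58*cos(b)^2 + 0.27*cos(b) + 2.34)^2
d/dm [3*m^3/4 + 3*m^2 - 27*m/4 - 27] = 9*m^2/4 + 6*m - 27/4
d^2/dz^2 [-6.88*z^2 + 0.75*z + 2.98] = -13.7600000000000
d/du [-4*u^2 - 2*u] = -8*u - 2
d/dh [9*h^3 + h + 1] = 27*h^2 + 1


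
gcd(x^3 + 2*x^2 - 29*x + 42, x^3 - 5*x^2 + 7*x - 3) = x - 3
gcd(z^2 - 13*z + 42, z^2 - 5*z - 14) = z - 7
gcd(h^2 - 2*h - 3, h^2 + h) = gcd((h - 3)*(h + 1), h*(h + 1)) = h + 1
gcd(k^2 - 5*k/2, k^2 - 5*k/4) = k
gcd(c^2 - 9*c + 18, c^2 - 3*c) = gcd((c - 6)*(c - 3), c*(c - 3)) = c - 3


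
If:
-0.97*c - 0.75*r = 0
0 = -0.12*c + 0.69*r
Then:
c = 0.00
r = 0.00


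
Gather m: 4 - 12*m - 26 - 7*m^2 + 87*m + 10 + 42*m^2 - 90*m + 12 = 35*m^2 - 15*m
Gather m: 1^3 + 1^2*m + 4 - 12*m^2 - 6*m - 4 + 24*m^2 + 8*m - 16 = 12*m^2 + 3*m - 15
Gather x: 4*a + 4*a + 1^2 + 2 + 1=8*a + 4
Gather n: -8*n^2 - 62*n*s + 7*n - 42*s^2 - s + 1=-8*n^2 + n*(7 - 62*s) - 42*s^2 - s + 1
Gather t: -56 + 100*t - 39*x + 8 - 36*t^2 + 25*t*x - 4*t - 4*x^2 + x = -36*t^2 + t*(25*x + 96) - 4*x^2 - 38*x - 48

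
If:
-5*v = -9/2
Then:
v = 9/10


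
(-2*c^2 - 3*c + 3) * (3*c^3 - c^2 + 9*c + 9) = -6*c^5 - 7*c^4 - 6*c^3 - 48*c^2 + 27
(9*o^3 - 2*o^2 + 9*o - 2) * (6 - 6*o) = -54*o^4 + 66*o^3 - 66*o^2 + 66*o - 12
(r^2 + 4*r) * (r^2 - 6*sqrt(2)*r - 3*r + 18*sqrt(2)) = r^4 - 6*sqrt(2)*r^3 + r^3 - 12*r^2 - 6*sqrt(2)*r^2 + 72*sqrt(2)*r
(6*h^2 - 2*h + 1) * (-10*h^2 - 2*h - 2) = -60*h^4 + 8*h^3 - 18*h^2 + 2*h - 2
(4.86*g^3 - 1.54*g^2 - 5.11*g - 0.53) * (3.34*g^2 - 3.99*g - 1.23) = 16.2324*g^5 - 24.535*g^4 - 16.9006*g^3 + 20.5129*g^2 + 8.4*g + 0.6519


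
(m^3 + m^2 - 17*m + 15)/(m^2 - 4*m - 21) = (-m^3 - m^2 + 17*m - 15)/(-m^2 + 4*m + 21)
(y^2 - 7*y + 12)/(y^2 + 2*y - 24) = (y - 3)/(y + 6)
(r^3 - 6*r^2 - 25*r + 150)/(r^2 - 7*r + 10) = (r^2 - r - 30)/(r - 2)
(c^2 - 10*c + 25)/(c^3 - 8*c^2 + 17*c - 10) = (c - 5)/(c^2 - 3*c + 2)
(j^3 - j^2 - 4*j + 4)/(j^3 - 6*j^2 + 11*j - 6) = (j + 2)/(j - 3)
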